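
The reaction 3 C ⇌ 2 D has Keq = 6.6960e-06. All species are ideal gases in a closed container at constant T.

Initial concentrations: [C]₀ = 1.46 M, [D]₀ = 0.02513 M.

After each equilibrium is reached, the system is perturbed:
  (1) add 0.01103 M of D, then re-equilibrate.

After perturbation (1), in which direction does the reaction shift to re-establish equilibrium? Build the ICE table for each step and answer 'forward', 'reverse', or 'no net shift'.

Q₀ = 2.0292e-04 vs Keq = 6.6960e-06 ⇒ Q>K, reverse
Step 1:
                    C           D
  I              1.46     0.02513
  C           0.03063    -0.02042
  E             1.491    0.004709
  solve Keq expr → x = -0.01021; check Q = 6.6960e-06
Then add 0.01103 M of D.
Step 2:
                    C           D
  I             1.491     0.01574
  C           0.01643    -0.01095
  E             1.507    0.004787
  solve Keq expr → x = -0.005476; check Q = 6.6960e-06

Direction: reverse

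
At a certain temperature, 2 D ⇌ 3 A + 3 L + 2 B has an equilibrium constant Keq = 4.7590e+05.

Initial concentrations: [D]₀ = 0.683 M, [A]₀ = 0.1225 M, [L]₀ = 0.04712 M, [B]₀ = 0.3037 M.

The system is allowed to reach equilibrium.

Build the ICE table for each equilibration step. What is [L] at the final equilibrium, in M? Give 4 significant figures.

[L]_eq = 1.069 M

Q₀ = 3.8025e-08 vs Keq = 4.7590e+05 ⇒ Q<K, forward
Step 1:
                  D         A         L         B
  I           0.683    0.1225   0.04712    0.3037
  C         -0.6811     1.022     1.022    0.6811
  E         0.00193     1.144     1.069    0.9848
  solve Keq expr → x = 0.3405; check Q = 4.7590e+05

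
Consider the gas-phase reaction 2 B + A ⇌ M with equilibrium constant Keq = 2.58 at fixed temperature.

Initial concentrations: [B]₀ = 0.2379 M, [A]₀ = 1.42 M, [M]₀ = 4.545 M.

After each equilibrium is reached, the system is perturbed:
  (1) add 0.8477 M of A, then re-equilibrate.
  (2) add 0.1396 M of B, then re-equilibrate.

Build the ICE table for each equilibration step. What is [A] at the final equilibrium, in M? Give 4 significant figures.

[A]_eq = 2.489 M

Q₀ = 56.55 vs Keq = 2.58 ⇒ Q>K, reverse
Step 1:
                    B           A           M
  Initial      0.2379        1.42       4.545
  Change       0.7172      0.3586     -0.3586
  Equil        0.9551       1.779       4.186
  solve Keq expr → x = -0.3586; check Q = 2.58
Then add 0.8477 M of A.
Step 2:
                    B           A           M
  Initial      0.9551       2.626       4.186
  Change      -0.1505    -0.07524     0.07524
  Equil        0.8047       2.551       4.262
  solve Keq expr → x = 0.07524; check Q = 2.58
Then add 0.1396 M of B.
Step 3:
                    B           A           M
  Initial      0.9443       2.551       4.262
  Change      -0.1238    -0.06188     0.06188
  Equil        0.8205       2.489       4.324
  solve Keq expr → x = 0.06188; check Q = 2.58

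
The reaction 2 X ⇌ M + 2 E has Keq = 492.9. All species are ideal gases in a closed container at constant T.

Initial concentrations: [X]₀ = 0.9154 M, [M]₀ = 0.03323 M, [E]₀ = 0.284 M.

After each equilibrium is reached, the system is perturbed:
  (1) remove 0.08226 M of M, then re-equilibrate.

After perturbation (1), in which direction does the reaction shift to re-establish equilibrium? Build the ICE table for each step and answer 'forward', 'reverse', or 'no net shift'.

Q₀ = 0.003198 vs Keq = 492.9 ⇒ Q<K, forward
Step 1:
                    X           M           E
  Initial      0.9154     0.03323       0.284
  Change      -0.8794      0.4397      0.8794
  Equil       0.03604      0.4729       1.163
  solve Keq expr → x = 0.4397; check Q = 492.9
Then remove 0.08226 M of M.
Step 2:
                    X           M           E
  Initial     0.03604      0.3907       1.163
  Change     -0.00313    0.001565     0.00313
  Equil       0.03291      0.3922       1.166
  solve Keq expr → x = 0.001565; check Q = 492.9

Direction: forward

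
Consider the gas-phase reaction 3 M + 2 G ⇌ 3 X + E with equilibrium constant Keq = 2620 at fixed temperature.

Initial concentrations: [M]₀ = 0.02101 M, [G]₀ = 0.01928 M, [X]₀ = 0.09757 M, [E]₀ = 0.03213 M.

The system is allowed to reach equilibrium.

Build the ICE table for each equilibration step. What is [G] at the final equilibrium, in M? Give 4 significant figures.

[G]_eq = 0.02269 M

Q₀ = 8657 vs Keq = 2620 ⇒ Q>K, reverse
Step 1:
                   M          G          X          E
  I          0.02101    0.01928    0.09757    0.03213
  C         0.005114   0.003409  -0.005114  -0.001705
  E          0.02612    0.02269    0.09246    0.03043
  solve Keq expr → x = -0.001705; check Q = 2620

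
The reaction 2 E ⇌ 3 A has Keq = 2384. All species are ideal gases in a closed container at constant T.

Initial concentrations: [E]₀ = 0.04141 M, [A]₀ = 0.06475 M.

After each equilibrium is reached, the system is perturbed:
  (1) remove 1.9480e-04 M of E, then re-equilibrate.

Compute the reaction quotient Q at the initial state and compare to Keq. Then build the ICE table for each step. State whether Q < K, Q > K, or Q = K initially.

Q₀ = 0.1583 vs Keq = 2384 ⇒ Q<K, forward
Step 1:
                    E           A
  I           0.04141     0.06475
  C           -0.0405     0.06075
  E        9.1056e-04      0.1255
  solve Keq expr → x = 0.02025; check Q = 2384
Then remove 1.9480e-04 M of E.
Step 2:
                    E           A
  I        7.1576e-04      0.1255
  C        1.9167e-04 -2.8751e-04
  E        9.0743e-04      0.1252
  solve Keq expr → x = -9.5836e-05; check Q = 2384

Q₀ = 0.1583; Q < K (proceeds forward)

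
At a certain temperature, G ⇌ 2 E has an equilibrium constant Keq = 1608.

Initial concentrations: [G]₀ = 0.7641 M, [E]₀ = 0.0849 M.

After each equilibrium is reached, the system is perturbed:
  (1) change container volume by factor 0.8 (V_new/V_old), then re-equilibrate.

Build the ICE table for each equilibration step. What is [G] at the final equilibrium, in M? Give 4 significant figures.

[G]_eq = 0.002516 M

Q₀ = 0.009433 vs Keq = 1608 ⇒ Q<K, forward
Step 1:
                   G          E
  I           0.7641     0.0849
  C          -0.7625      1.525
  E         0.001612       1.61
  solve Keq expr → x = 0.7625; check Q = 1608
Then change container volume by factor 0.8 (V_new/V_old).
Step 2:
                   G          E
  I         0.002015      2.012
  C       5.0117e-04  -0.001002
  E         0.002516      2.011
  solve Keq expr → x = -5.0117e-04; check Q = 1608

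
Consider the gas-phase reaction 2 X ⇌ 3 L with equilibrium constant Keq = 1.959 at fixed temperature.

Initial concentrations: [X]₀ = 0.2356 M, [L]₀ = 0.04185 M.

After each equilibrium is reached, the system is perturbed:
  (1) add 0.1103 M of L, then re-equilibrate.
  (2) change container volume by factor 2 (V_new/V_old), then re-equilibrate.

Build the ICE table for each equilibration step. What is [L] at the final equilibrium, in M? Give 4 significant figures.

[L]_eq = 0.1746 M

Q₀ = 0.00132 vs Keq = 1.959 ⇒ Q<K, forward
Step 1:
                    X           L
  Initial      0.2356     0.04185
  Change      -0.1429      0.2144
  Equil       0.09267      0.2562
  solve Keq expr → x = 0.07146; check Q = 1.959
Then add 0.1103 M of L.
Step 2:
                    X           L
  Initial     0.09267      0.3665
  Change      0.03398    -0.05097
  Equil        0.1267      0.3156
  solve Keq expr → x = -0.01699; check Q = 1.959
Then change container volume by factor 2 (V_new/V_old).
Step 3:
                    X           L
  Initial     0.06333      0.1578
  Change     -0.01121     0.01681
  Equil       0.05212      0.1746
  solve Keq expr → x = 0.005603; check Q = 1.959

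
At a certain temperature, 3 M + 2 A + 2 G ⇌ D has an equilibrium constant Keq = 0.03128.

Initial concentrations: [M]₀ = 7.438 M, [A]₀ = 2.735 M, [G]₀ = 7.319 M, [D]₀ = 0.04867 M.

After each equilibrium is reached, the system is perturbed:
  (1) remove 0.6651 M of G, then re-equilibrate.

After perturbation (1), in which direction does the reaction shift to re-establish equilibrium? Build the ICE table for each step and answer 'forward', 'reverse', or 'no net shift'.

Q₀ = 2.9517e-07 vs Keq = 0.03128 ⇒ Q<K, forward
Step 1:
                  M         A         G         D
  Initial     7.438     2.735     7.319   0.04867
  Change     -3.808    -2.539    -2.539     1.269
  Equil        3.63    0.1963      4.78     1.318
  solve Keq expr → x = 1.269; check Q = 0.03128
Then remove 0.6651 M of G.
Step 2:
                  M         A         G         D
  Initial      3.63    0.1963     4.115     1.318
  Change    0.03851   0.02567   0.02567  -0.01284
  Equil       3.669     0.222     4.141     1.305
  solve Keq expr → x = -0.01284; check Q = 0.03128

Direction: reverse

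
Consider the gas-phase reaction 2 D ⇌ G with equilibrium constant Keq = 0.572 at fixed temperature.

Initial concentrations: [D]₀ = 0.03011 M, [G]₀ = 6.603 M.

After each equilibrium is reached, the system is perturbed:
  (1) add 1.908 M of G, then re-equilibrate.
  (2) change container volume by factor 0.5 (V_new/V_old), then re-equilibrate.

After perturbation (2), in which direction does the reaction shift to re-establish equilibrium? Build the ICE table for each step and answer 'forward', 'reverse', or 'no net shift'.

Q₀ = 7283 vs Keq = 0.572 ⇒ Q>K, reverse
Step 1:
                   D          G
  init       0.03011      6.603
  Δ            2.962     -1.481
  eq           2.992      5.122
  solve Keq expr → x = -1.481; check Q = 0.572
Then add 1.908 M of G.
Step 2:
                   D          G
  init         2.992       7.03
  Δ            0.456     -0.228
  eq           3.448      6.802
  solve Keq expr → x = -0.228; check Q = 0.572
Then change container volume by factor 0.5 (V_new/V_old).
Step 3:
                   D          G
  init         6.897       13.6
  Δ           -1.856     0.9282
  eq            5.04      14.53
  solve Keq expr → x = 0.9282; check Q = 0.572

Direction: forward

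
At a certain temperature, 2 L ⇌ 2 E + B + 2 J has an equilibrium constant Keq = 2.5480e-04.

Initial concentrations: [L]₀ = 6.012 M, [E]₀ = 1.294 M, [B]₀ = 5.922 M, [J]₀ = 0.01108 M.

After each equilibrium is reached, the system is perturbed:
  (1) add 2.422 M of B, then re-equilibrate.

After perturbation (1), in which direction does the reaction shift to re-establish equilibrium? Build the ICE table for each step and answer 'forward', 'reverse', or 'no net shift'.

Q₀ = 3.3681e-05 vs Keq = 2.5480e-04 ⇒ Q<K, forward
Step 1:
                  L         E         B         J
  Initial     6.012     1.294     5.922   0.01108
  Change   -0.01884   0.01884   0.00942   0.01884
  Equil       5.993     1.313     5.931   0.02992
  solve Keq expr → x = 0.00942; check Q = 2.5480e-04
Then add 2.422 M of B.
Step 2:
                  L         E         B         J
  Initial     5.993     1.313     8.353   0.02992
  Change   0.004596 -0.004596 -0.002298 -0.004596
  Equil       5.998     1.308     8.351   0.02532
  solve Keq expr → x = -0.002298; check Q = 2.5480e-04

Direction: reverse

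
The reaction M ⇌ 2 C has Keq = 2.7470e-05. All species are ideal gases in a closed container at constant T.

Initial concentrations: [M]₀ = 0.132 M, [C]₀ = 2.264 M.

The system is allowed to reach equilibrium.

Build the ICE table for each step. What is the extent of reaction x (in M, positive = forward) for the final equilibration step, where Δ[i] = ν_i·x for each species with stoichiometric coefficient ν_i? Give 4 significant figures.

x = -1.129 M

Q₀ = 38.83 vs Keq = 2.7470e-05 ⇒ Q>K, reverse
Step 1:
                   M          C
  init         0.132      2.264
  Δ            1.129     -2.258
  eq           1.261   0.005886
  solve Keq expr → x = -1.129; check Q = 2.7470e-05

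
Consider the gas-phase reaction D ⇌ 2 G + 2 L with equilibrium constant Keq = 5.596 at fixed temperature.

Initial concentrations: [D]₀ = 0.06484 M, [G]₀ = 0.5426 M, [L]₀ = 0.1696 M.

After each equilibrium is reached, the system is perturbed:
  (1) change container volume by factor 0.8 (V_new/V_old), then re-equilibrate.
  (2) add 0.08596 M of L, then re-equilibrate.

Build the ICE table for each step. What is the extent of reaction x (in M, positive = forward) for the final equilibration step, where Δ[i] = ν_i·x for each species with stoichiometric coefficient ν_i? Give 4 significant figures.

x = -0.006051 M

Q₀ = 0.1306 vs Keq = 5.596 ⇒ Q<K, forward
Step 1:
                  D         G         L
  init      0.06484    0.5426    0.1696
  Δ        -0.05846    0.1169    0.1169
  eq       0.006381    0.6595    0.2865
  solve Keq expr → x = 0.05846; check Q = 5.596
Then change container volume by factor 0.8 (V_new/V_old).
Step 2:
                  D         G         L
  init     0.007976    0.8244    0.3581
  Δ        0.006126  -0.01225  -0.01225
  eq         0.0141    0.8121    0.3459
  solve Keq expr → x = -0.006126; check Q = 5.596
Then add 0.08596 M of L.
Step 3:
                  D         G         L
  init       0.0141    0.8121    0.4319
  Δ        0.006051   -0.0121   -0.0121
  eq        0.02015       0.8    0.4198
  solve Keq expr → x = -0.006051; check Q = 5.596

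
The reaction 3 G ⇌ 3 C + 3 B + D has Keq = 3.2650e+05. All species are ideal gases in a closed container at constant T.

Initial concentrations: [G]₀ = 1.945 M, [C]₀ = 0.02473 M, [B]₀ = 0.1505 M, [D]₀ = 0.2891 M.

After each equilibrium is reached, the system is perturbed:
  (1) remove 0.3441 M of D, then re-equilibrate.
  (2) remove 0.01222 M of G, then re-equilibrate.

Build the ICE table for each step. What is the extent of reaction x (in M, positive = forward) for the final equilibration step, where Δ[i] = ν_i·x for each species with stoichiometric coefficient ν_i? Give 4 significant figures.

Q₀ = 2.0257e-09 vs Keq = 3.2650e+05 ⇒ Q<K, forward
Step 1:
                  G         C         B         D
  init        1.945   0.02473    0.1505    0.2891
  Δ           -1.89      1.89      1.89    0.6299
  eq        0.05516     1.915      2.04     0.919
  solve Keq expr → x = 0.6299; check Q = 3.2650e+05
Then remove 0.3441 M of D.
Step 2:
                  G         C         B         D
  init      0.05516     1.915      2.04    0.5749
  Δ       -0.007553  0.007553  0.007553  0.002518
  eq         0.0476     1.922     2.048    0.5775
  solve Keq expr → x = 0.002518; check Q = 3.2650e+05
Then remove 0.01222 M of G.
Step 3:
                  G         C         B         D
  init      0.03538     1.922     2.048    0.5775
  Δ         0.01156  -0.01156  -0.01156 -0.003854
  eq        0.04694     1.911     2.036    0.5736
  solve Keq expr → x = -0.003854; check Q = 3.2650e+05

x = -0.003854 M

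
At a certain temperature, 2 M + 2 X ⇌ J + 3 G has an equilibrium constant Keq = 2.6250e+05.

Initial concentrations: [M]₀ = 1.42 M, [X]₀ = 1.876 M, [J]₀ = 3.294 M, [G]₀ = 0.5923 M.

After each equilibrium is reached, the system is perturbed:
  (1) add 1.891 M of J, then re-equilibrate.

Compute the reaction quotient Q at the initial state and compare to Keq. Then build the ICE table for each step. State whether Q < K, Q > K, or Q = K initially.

Q₀ = 0.09645 vs Keq = 2.6250e+05 ⇒ Q<K, forward
Step 1:
                   M          X          J          G
  Initial       1.42      1.876      3.294     0.5923
  Change      -1.385     -1.385     0.6927      2.078
  Equil      0.03466     0.4907      3.987       2.67
  solve Keq expr → x = 0.6927; check Q = 2.6250e+05
Then add 1.891 M of J.
Step 2:
                   M          X          J          G
  Initial    0.03466     0.4907      5.878       2.67
  Change    0.006621   0.006621  -0.003311  -0.009932
  Equil      0.04128     0.4973      5.874       2.66
  solve Keq expr → x = -0.003311; check Q = 2.6250e+05

Q₀ = 0.09645; Q < K (proceeds forward)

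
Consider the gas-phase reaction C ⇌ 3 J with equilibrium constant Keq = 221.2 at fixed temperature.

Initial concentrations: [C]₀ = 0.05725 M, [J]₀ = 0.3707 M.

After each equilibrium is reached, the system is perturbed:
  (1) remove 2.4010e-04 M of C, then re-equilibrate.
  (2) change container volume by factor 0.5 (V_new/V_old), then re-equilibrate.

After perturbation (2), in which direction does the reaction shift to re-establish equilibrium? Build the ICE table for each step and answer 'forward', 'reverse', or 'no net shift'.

Direction: reverse

Q₀ = 0.8898 vs Keq = 221.2 ⇒ Q<K, forward
Step 1:
                    C           J
  Initial     0.05725      0.3707
  Change     -0.05654      0.1696
  Equil    7.1309e-04      0.5403
  solve Keq expr → x = 0.05654; check Q = 221.2
Then remove 2.4010e-04 M of C.
Step 2:
                    C           J
  Initial  4.7299e-04      0.5403
  Change   2.3729e-04 -7.1186e-04
  Equil    7.1028e-04      0.5396
  solve Keq expr → x = -2.3729e-04; check Q = 221.2
Then change container volume by factor 0.5 (V_new/V_old).
Step 3:
                    C           J
  Initial    0.001421       1.079
  Change     0.004071    -0.01221
  Equil      0.005491       1.067
  solve Keq expr → x = -0.004071; check Q = 221.2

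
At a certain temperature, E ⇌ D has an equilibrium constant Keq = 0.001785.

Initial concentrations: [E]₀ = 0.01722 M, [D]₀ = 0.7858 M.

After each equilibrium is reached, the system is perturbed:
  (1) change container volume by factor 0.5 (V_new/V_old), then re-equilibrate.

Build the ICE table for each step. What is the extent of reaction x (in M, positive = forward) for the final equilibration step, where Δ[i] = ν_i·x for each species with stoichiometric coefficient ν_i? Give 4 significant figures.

x = 0 M

Q₀ = 45.63 vs Keq = 0.001785 ⇒ Q>K, reverse
Step 1:
                   E          D
  init       0.01722     0.7858
  Δ           0.7844    -0.7844
  eq          0.8016   0.001431
  solve Keq expr → x = -0.7844; check Q = 0.001785
Then change container volume by factor 0.5 (V_new/V_old).
Step 2:
                   E          D
  init         1.603   0.002862
  Δ                0          0
  eq           1.603   0.002862
  solve Keq expr → x = 0; check Q = 0.001785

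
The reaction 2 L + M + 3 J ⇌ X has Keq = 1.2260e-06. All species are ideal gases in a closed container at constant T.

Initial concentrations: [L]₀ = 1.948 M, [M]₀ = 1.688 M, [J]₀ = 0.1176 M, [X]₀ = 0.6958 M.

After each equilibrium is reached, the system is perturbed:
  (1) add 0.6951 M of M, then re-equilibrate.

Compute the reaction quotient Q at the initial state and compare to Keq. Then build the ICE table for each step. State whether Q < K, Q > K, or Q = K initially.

Q₀ = 66.79 vs Keq = 1.2260e-06 ⇒ Q>K, reverse
Step 1:
                  L         M         J         X
  I           1.948     1.688    0.1176    0.6958
  C           1.391    0.6955     2.086   -0.6955
  E           3.339     2.383     2.204 3.4875e-04
  solve Keq expr → x = -0.6955; check Q = 1.2260e-06
Then add 0.6951 M of M.
Step 2:
                  L         M         J         X
  I           3.339     3.079     2.204 3.4875e-04
  C       -2.0290e-04 -1.0145e-04 -3.0435e-04 1.0145e-04
  E           3.339     3.078     2.204 4.5020e-04
  solve Keq expr → x = 1.0145e-04; check Q = 1.2260e-06

Q₀ = 66.79; Q > K (proceeds reverse)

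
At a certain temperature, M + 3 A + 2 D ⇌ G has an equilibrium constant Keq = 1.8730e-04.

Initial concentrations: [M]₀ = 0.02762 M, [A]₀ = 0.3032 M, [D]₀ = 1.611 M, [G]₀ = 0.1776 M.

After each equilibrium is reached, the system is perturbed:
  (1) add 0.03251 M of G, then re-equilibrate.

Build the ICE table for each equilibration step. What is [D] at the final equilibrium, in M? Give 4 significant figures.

[D]_eq = 2.031 M

Q₀ = 88.89 vs Keq = 1.8730e-04 ⇒ Q>K, reverse
Step 1:
                   M          A          D          G
  init       0.02762     0.3032      1.611     0.1776
  Δ           0.1775     0.5325      0.355    -0.1775
  eq          0.2051     0.8357      1.966 8.6689e-05
  solve Keq expr → x = -0.1775; check Q = 1.8730e-04
Then add 0.03251 M of G.
Step 2:
                   M          A          D          G
  init        0.2051     0.8357      1.966     0.0326
  Δ          0.03245    0.09734     0.0649   -0.03245
  eq          0.2376     0.9331      2.031 1.4911e-04
  solve Keq expr → x = -0.03245; check Q = 1.8730e-04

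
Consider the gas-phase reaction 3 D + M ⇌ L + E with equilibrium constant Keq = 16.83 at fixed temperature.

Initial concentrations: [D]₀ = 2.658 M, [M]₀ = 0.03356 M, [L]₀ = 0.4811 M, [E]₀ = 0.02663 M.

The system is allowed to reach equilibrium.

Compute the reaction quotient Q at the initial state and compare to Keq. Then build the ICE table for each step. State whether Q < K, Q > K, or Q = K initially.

Q₀ = 0.02033; Q < K (proceeds forward)

Q₀ = 0.02033 vs Keq = 16.83 ⇒ Q<K, forward
Step 1:
                   D          M          L          E
  I            2.658    0.03356     0.4811    0.02663
  C          -0.1004   -0.03345    0.03345    0.03345
  E            2.558 1.0979e-04     0.5146    0.06008
  solve Keq expr → x = 0.03345; check Q = 16.83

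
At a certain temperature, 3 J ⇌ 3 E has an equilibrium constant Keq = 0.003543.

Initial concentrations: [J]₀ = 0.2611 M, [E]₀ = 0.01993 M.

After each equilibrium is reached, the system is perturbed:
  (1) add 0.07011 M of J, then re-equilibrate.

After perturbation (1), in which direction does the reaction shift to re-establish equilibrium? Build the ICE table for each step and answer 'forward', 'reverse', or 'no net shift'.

Direction: forward

Q₀ = 4.4473e-04 vs Keq = 0.003543 ⇒ Q<K, forward
Step 1:
                    J           E
  I            0.2611     0.01993
  C          -0.01725     0.01725
  E            0.2439     0.03718
  solve Keq expr → x = 0.005748; check Q = 0.003543
Then add 0.07011 M of J.
Step 2:
                    J           E
  I             0.314     0.03718
  C         -0.009274    0.009274
  E            0.3047     0.04645
  solve Keq expr → x = 0.003091; check Q = 0.003543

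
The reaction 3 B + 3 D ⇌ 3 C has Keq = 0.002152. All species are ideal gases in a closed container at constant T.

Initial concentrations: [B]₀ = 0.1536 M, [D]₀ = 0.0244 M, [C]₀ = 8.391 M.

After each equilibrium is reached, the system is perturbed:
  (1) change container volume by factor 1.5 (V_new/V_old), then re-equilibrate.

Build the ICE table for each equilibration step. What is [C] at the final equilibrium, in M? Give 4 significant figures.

[C]_eq = 1.859 M

Q₀ = 1.1223e+10 vs Keq = 0.002152 ⇒ Q>K, reverse
Step 1:
                  B         D         C
  Initial    0.1536    0.0244     8.391
  Change      5.021     5.021    -5.021
  Equil       5.174     5.045      3.37
  solve Keq expr → x = -1.674; check Q = 0.002152
Then change container volume by factor 1.5 (V_new/V_old).
Step 2:
                  B         D         C
  Initial      3.45     3.363     2.247
  Change     0.3881    0.3881   -0.3881
  Equil       3.838     3.752     1.859
  solve Keq expr → x = -0.1294; check Q = 0.002152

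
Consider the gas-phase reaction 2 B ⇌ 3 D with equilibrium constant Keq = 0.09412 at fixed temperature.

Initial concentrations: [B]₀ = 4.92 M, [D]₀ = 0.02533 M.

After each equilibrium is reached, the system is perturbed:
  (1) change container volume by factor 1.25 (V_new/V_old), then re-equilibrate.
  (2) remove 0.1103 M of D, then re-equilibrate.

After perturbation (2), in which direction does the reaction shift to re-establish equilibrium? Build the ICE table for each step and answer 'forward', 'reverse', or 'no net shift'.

Q₀ = 6.7139e-07 vs Keq = 0.09412 ⇒ Q<K, forward
Step 1:
                    B           D
  I              4.92     0.02533
  C           -0.7667        1.15
  E             4.153       1.175
  solve Keq expr → x = 0.3833; check Q = 0.09412
Then change container volume by factor 1.25 (V_new/V_old).
Step 2:
                    B           D
  I             3.323      0.9403
  C          -0.04262     0.06393
  E              3.28       1.004
  solve Keq expr → x = 0.02131; check Q = 0.09412
Then remove 0.1103 M of D.
Step 3:
                    B           D
  I              3.28      0.8939
  C           -0.0647     0.09705
  E             3.215      0.9909
  solve Keq expr → x = 0.03235; check Q = 0.09412

Direction: forward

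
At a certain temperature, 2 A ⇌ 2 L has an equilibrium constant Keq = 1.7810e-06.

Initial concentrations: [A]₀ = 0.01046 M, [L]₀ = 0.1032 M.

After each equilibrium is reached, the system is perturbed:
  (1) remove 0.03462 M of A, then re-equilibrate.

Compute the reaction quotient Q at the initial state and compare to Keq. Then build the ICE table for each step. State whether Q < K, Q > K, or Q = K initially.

Q₀ = 97.34 vs Keq = 1.7810e-06 ⇒ Q>K, reverse
Step 1:
                   A          L
  init       0.01046     0.1032
  Δ            0.103     -0.103
  eq          0.1135 1.5148e-04
  solve Keq expr → x = -0.05152; check Q = 1.7810e-06
Then remove 0.03462 M of A.
Step 2:
                   A          L
  init       0.07889 1.5148e-04
  Δ       4.6140e-05 -4.6140e-05
  eq         0.07893 1.0534e-04
  solve Keq expr → x = -2.3070e-05; check Q = 1.7810e-06

Q₀ = 97.34; Q > K (proceeds reverse)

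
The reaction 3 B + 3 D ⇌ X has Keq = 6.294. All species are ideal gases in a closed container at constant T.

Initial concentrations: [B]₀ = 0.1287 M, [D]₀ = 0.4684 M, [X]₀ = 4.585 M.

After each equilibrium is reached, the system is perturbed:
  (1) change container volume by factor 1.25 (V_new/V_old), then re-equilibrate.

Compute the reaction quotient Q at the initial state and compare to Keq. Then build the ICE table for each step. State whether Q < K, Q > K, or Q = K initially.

Q₀ = 2.0929e+04; Q > K (proceeds reverse)

Q₀ = 2.0929e+04 vs Keq = 6.294 ⇒ Q>K, reverse
Step 1:
                  B         D         X
  I          0.1287    0.4684     4.585
  C          0.6575    0.6575   -0.2192
  E          0.7862     1.126     4.366
  solve Keq expr → x = -0.2192; check Q = 6.294
Then change container volume by factor 1.25 (V_new/V_old).
Step 2:
                  B         D         X
  I           0.629    0.9007     3.493
  C          0.1496    0.1496  -0.04988
  E          0.7786      1.05     3.443
  solve Keq expr → x = -0.04988; check Q = 6.294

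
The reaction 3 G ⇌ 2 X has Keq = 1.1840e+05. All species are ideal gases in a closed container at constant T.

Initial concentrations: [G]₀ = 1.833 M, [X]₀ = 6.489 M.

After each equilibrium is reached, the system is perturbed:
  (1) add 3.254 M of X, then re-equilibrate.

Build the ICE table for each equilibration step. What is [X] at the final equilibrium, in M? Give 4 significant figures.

Q₀ = 6.837 vs Keq = 1.1840e+05 ⇒ Q<K, forward
Step 1:
                   G          X
  init         1.833      6.489
  Δ           -1.754      1.169
  eq         0.07912      7.658
  solve Keq expr → x = 0.5846; check Q = 1.1840e+05
Then add 3.254 M of X.
Step 2:
                   G          X
  init       0.07912      10.91
  Δ          0.02098   -0.01399
  eq          0.1001       10.9
  solve Keq expr → x = -0.006994; check Q = 1.1840e+05

[X]_eq = 10.9 M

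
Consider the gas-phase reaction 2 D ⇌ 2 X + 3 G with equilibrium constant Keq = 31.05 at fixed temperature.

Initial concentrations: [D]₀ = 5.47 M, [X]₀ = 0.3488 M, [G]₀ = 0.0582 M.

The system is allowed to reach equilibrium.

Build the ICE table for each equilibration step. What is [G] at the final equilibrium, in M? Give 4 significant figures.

[G]_eq = 3.525 M

Q₀ = 8.0158e-07 vs Keq = 31.05 ⇒ Q<K, forward
Step 1:
                  D         X         G
  Initial      5.47    0.3488    0.0582
  Change     -2.311     2.311     3.467
  Equil       3.159      2.66     3.525
  solve Keq expr → x = 1.156; check Q = 31.05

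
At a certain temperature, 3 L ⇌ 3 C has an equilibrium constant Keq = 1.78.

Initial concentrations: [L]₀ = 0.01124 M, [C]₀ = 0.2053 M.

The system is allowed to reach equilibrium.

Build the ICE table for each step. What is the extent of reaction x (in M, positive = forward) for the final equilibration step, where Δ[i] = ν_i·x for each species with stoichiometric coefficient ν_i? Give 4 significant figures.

x = -0.02889 M

Q₀ = 6094 vs Keq = 1.78 ⇒ Q>K, reverse
Step 1:
                   L          C
  I          0.01124     0.2053
  C          0.08666   -0.08666
  E           0.0979     0.1186
  solve Keq expr → x = -0.02889; check Q = 1.78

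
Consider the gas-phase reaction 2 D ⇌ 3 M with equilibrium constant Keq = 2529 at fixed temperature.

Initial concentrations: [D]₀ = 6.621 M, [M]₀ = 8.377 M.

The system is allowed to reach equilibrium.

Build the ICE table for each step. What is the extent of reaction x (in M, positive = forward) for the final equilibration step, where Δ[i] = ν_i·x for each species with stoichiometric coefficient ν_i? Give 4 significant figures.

x = 2.654 M

Q₀ = 13.41 vs Keq = 2529 ⇒ Q<K, forward
Step 1:
                   D          M
  Initial      6.621      8.377
  Change      -5.308      7.962
  Equil        1.313      16.34
  solve Keq expr → x = 2.654; check Q = 2529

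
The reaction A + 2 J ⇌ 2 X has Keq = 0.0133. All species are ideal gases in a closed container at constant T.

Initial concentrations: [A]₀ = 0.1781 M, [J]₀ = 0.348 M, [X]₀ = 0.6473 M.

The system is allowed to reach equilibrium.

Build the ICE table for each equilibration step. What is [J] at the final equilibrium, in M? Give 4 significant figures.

[J]_eq = 0.9227 M

Q₀ = 19.43 vs Keq = 0.0133 ⇒ Q>K, reverse
Step 1:
                   A          J          X
  I           0.1781      0.348     0.6473
  C           0.2874     0.5747    -0.5747
  E           0.4655     0.9227     0.0726
  solve Keq expr → x = -0.2874; check Q = 0.0133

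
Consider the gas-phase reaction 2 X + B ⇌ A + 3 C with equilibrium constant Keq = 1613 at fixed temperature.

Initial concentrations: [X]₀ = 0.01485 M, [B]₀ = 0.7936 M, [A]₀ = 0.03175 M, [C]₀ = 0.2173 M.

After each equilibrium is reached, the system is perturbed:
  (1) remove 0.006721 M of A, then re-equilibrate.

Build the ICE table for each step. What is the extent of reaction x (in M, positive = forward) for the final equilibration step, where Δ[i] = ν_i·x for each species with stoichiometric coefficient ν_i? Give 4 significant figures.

x = 2.8921e-05 M

Q₀ = 1.862 vs Keq = 1613 ⇒ Q<K, forward
Step 1:
                   X          B          A          C
  Initial    0.01485     0.7936    0.03175     0.2173
  Change     -0.0142  -0.007102   0.007102    0.02131
  Equil   6.4501e-04     0.7865    0.03885     0.2386
  solve Keq expr → x = 0.007102; check Q = 1613
Then remove 0.006721 M of A.
Step 2:
                   X          B          A          C
  Initial 6.4501e-04     0.7865    0.03213     0.2386
  Change  -5.7842e-05 -2.8921e-05 2.8921e-05 8.6763e-05
  Equil   5.8717e-04     0.7865    0.03216     0.2387
  solve Keq expr → x = 2.8921e-05; check Q = 1613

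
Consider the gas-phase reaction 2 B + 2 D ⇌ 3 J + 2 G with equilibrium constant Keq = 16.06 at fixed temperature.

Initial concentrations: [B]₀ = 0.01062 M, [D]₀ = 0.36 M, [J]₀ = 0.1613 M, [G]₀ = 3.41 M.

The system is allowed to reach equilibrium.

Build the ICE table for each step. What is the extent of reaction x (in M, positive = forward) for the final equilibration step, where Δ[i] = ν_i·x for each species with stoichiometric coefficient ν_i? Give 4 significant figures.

Q₀ = 3339 vs Keq = 16.06 ⇒ Q>K, reverse
Step 1:
                  B         D         J         G
  I         0.01062      0.36    0.1613      3.41
  C         0.04653   0.04653  -0.06979  -0.04653
  E         0.05715    0.4065   0.09151     3.363
  solve Keq expr → x = -0.02326; check Q = 16.06

x = -0.02326 M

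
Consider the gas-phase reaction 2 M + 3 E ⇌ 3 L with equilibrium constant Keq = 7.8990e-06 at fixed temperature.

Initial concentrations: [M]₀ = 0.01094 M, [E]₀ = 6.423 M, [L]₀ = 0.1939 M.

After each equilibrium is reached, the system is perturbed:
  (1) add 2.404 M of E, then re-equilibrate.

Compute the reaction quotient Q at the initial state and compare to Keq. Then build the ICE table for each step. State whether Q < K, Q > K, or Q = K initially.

Q₀ = 0.2299; Q > K (proceeds reverse)

Q₀ = 0.2299 vs Keq = 7.8990e-06 ⇒ Q>K, reverse
Step 1:
                   M          E          L
  I          0.01094      6.423     0.1939
  C           0.1081     0.1622    -0.1622
  E            0.119      6.585    0.03174
  solve Keq expr → x = -0.05405; check Q = 7.8990e-06
Then add 2.404 M of E.
Step 2:
                   M          E          L
  I            0.119      8.989    0.03174
  C        -0.006614   -0.00992    0.00992
  E           0.1124      8.979    0.04166
  solve Keq expr → x = 0.003307; check Q = 7.8990e-06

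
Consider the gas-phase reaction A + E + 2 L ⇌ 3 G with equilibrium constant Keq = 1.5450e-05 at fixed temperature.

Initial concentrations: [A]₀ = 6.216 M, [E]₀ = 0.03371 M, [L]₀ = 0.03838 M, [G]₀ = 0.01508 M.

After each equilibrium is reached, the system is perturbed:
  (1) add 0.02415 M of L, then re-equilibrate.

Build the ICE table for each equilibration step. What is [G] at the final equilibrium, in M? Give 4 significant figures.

[G]_eq = 0.002633 M

Q₀ = 0.01111 vs Keq = 1.5450e-05 ⇒ Q>K, reverse
Step 1:
                  A         E         L         G
  Initial     6.216   0.03371   0.03838   0.01508
  Change   0.004357  0.004357  0.008714  -0.01307
  Equil        6.22   0.03807   0.04709  0.002009
  solve Keq expr → x = -0.004357; check Q = 1.5450e-05
Then add 0.02415 M of L.
Step 2:
                  A         E         L         G
  Initial      6.22   0.03807   0.07124  0.002009
  Change  -2.0783e-04 -2.0783e-04 -4.1566e-04 6.2349e-04
  Equil        6.22   0.03786   0.07083  0.002633
  solve Keq expr → x = 2.0783e-04; check Q = 1.5450e-05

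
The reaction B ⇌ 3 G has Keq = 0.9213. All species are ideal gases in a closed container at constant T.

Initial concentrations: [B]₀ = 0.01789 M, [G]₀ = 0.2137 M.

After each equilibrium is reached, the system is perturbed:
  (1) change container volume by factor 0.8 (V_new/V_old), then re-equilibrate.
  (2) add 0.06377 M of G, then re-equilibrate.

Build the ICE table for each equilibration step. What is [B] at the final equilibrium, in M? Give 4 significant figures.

Q₀ = 0.5455 vs Keq = 0.9213 ⇒ Q<K, forward
Step 1:
                   B          G
  I          0.01789     0.2137
  C        -0.004938    0.01481
  E          0.01295     0.2285
  solve Keq expr → x = 0.004938; check Q = 0.9213
Then change container volume by factor 0.8 (V_new/V_old).
Step 2:
                   B          G
  I          0.01619     0.2856
  C         0.005191   -0.01557
  E          0.02138     0.2701
  solve Keq expr → x = -0.005191; check Q = 0.9213
Then add 0.06377 M of G.
Step 3:
                   B          G
  I          0.02138     0.3338
  C          0.00951   -0.02853
  E          0.03089     0.3053
  solve Keq expr → x = -0.00951; check Q = 0.9213

[B]_eq = 0.03089 M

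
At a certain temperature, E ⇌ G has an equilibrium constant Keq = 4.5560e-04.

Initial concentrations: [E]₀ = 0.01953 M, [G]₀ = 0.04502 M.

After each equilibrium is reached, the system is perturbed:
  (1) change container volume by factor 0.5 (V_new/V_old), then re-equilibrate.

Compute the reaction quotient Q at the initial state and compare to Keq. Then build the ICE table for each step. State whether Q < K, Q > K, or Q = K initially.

Q₀ = 2.305 vs Keq = 4.5560e-04 ⇒ Q>K, reverse
Step 1:
                  E         G
  init      0.01953   0.04502
  Δ         0.04499  -0.04499
  eq        0.06452 2.9396e-05
  solve Keq expr → x = -0.04499; check Q = 4.5560e-04
Then change container volume by factor 0.5 (V_new/V_old).
Step 2:
                  E         G
  init        0.129 5.8791e-05
  Δ               0         0
  eq          0.129 5.8791e-05
  solve Keq expr → x = 0; check Q = 4.5560e-04

Q₀ = 2.305; Q > K (proceeds reverse)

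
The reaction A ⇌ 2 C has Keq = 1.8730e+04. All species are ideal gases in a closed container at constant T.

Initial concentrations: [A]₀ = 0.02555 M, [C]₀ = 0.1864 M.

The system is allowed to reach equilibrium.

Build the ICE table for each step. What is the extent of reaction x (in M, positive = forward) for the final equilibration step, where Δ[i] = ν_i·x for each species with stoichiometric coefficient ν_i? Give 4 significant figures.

x = 0.02555 M

Q₀ = 1.36 vs Keq = 1.8730e+04 ⇒ Q<K, forward
Step 1:
                    A           C
  init        0.02555      0.1864
  Δ          -0.02555     0.05109
  eq       3.0114e-06      0.2375
  solve Keq expr → x = 0.02555; check Q = 1.8730e+04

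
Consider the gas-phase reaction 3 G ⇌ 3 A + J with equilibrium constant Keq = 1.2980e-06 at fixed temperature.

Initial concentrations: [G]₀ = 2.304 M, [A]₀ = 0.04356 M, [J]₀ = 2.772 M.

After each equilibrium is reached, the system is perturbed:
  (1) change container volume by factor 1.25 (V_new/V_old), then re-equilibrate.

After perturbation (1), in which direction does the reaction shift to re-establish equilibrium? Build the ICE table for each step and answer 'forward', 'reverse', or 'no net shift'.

Direction: forward

Q₀ = 1.8733e-05 vs Keq = 1.2980e-06 ⇒ Q>K, reverse
Step 1:
                  G         A         J
  I           2.304   0.04356     2.772
  C         0.02545  -0.02545 -0.008484
  E           2.329   0.01811     2.764
  solve Keq expr → x = -0.008484; check Q = 1.2980e-06
Then change container volume by factor 1.25 (V_new/V_old).
Step 2:
                  G         A         J
  I           1.864   0.01449     2.211
  C       -0.001108  0.001108 3.6947e-04
  E           1.862   0.01559     2.211
  solve Keq expr → x = 3.6947e-04; check Q = 1.2980e-06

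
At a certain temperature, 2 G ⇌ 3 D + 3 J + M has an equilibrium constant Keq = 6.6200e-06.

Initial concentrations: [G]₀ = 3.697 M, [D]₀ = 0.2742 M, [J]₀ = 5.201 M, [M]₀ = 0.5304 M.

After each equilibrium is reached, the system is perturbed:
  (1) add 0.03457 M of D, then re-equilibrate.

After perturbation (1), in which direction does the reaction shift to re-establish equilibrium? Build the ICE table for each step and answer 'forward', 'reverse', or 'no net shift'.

Q₀ = 0.1126 vs Keq = 6.6200e-06 ⇒ Q>K, reverse
Step 1:
                    G           D           J           M
  I             3.697      0.2742       5.201      0.5304
  C            0.1746     -0.2619     -0.2619     -0.0873
  E             3.872      0.0123       4.939      0.4431
  solve Keq expr → x = -0.0873; check Q = 6.6200e-06
Then add 0.03457 M of D.
Step 2:
                    G           D           J           M
  I             3.872     0.04687       4.939      0.4431
  C           0.02288    -0.03433    -0.03433    -0.01144
  E             3.894     0.01254       4.905      0.4317
  solve Keq expr → x = -0.01144; check Q = 6.6200e-06

Direction: reverse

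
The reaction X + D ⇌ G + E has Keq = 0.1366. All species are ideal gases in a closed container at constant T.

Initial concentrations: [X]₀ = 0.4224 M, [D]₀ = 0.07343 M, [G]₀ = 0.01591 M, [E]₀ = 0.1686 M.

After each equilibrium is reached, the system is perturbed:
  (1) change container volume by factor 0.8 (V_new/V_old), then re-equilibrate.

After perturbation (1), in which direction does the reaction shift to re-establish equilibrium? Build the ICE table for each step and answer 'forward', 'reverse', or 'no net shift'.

Q₀ = 0.08648 vs Keq = 0.1366 ⇒ Q<K, forward
Step 1:
                  X         D         G         E
  init       0.4224   0.07343   0.01591    0.1686
  Δ       -0.006038 -0.006038  0.006038  0.006038
  eq         0.4164   0.06739   0.02195    0.1746
  solve Keq expr → x = 0.006038; check Q = 0.1366
Then change container volume by factor 0.8 (V_new/V_old).
Step 2:
                  X         D         G         E
  init       0.5205   0.08424   0.02743    0.2183
  Δ               0         0         0         0
  eq         0.5205   0.08424   0.02743    0.2183
  solve Keq expr → x = 0; check Q = 0.1366

Direction: no net shift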